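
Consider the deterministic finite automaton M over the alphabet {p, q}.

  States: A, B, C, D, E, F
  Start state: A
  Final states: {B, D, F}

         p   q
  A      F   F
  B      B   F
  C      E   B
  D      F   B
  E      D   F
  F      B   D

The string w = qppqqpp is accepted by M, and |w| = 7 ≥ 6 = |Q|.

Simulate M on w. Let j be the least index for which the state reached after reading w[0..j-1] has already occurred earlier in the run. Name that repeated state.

B

Run of M on w = q p p q q p p:
  step 0: A  (start)
  step 1: F  (read q: A→F)
  step 2: B  (read p: F→B)
  step 3: B  (read p: B→B)   ← first repeat (B seen earlier)
  step 4: F  (read q: B→F)
  step 5: D  (read q: F→D)
  step 6: F  (read p: D→F)
  step 7: B  (read p: F→B)

The earliest repeat is at step j = 3: M is in B, which it already visited at step i = 2.
Since M has 6 states, any run of length ≥ 6 visits 6+1 states, so by pigeonhole some state repeats within the first 6 steps — that repeat gives the pumpable loop.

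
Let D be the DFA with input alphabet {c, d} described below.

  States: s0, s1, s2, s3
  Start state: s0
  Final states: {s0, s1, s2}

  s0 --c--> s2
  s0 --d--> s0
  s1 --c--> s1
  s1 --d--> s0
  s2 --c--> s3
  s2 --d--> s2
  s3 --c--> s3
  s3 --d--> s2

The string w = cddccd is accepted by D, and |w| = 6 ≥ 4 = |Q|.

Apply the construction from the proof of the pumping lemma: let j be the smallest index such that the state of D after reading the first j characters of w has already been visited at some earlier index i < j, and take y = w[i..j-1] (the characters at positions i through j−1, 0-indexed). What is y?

State sequence: s0 -c-> s2 -d-> s2 -d-> s2 -c-> s3 -c-> s3 -d-> s2
First repeat at step 2: s2 was already visited.

So i = 1, j = 2, giving x = w[0:1] = c, y = w[1:2] = d, z = w[2:6] = dccd.
Check: |xy| = 2 ≤ 4 and |y| = 1 ≥ 1. Reading y takes D from s2 back to s2, so every xyⁱz is accepted.

d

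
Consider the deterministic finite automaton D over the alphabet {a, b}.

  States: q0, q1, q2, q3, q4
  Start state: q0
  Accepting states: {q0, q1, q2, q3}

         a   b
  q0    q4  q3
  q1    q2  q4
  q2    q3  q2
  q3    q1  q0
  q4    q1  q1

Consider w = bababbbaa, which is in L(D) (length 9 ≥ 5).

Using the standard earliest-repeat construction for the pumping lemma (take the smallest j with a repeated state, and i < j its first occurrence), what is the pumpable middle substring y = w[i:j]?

ba

Run of D on w = b a b a b b b a a:
  step 0: q0  (start)
  step 1: q3  (read b: q0→q3)
  step 2: q1  (read a: q3→q1)
  step 3: q4  (read b: q1→q4)
  step 4: q1  (read a: q4→q1)   ← first repeat (q1 seen earlier)
  step 5: q4  (read b: q1→q4)
  step 6: q1  (read b: q4→q1)
  step 7: q4  (read b: q1→q4)
  step 8: q1  (read a: q4→q1)
  step 9: q2  (read a: q1→q2)

So i = 2, j = 4, giving x = w[0:2] = ba, y = w[2:4] = ba, z = w[4:9] = bbbaa.
Check: |xy| = 4 ≤ 5 and |y| = 2 ≥ 1. Reading y takes D from q1 back to q1, so every xyⁱz is accepted.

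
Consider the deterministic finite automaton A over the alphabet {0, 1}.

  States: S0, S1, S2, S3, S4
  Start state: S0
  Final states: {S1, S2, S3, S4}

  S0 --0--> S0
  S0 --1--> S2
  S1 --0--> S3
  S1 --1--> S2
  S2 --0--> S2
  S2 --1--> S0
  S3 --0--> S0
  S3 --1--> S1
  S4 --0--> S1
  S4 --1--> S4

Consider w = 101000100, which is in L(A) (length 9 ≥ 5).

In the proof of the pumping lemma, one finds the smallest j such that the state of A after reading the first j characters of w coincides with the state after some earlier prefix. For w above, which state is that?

S2

State sequence: S0 -1-> S2 -0-> S2 -1-> S0 -0-> S0 -0-> S0 -0-> S0 -1-> S2 -0-> S2 -0-> S2
First repeat at step 2: S2 was already visited.

The earliest repeat is at step j = 2: A is in S2, which it already visited at step i = 1.
Pumping length from the standard proof: p = 5 (the number of states). The repeated state found above gives |xy| = j ≤ 5 and |y| = j − i ≥ 1.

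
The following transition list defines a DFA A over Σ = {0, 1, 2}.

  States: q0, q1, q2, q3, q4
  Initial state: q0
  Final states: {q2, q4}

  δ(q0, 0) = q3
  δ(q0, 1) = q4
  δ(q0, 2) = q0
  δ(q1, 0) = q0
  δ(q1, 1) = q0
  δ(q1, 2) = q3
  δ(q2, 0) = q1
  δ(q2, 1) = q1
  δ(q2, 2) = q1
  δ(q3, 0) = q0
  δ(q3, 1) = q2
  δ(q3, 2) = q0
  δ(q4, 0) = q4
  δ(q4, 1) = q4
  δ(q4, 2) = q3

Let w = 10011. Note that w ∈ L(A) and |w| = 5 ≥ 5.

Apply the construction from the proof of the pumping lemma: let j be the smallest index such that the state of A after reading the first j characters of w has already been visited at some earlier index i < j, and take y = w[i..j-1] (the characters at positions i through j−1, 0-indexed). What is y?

Run of A on w = 1 0 0 1 1:
  step 0: q0  (start)
  step 1: q4  (read 1: q0→q4)
  step 2: q4  (read 0: q4→q4)   ← first repeat (q4 seen earlier)
  step 3: q4  (read 0: q4→q4)
  step 4: q4  (read 1: q4→q4)
  step 5: q4  (read 1: q4→q4)

So i = 1, j = 2, giving x = w[0:1] = 1, y = w[1:2] = 0, z = w[2:5] = 011.
Check: |xy| = 2 ≤ 5 and |y| = 1 ≥ 1. Reading y takes A from q4 back to q4, so every xyⁱz is accepted.
With |Q| = 5, pigeonhole forces a state repeat no later than step 5; the substring read between the first and second visits to that state can be pumped.

0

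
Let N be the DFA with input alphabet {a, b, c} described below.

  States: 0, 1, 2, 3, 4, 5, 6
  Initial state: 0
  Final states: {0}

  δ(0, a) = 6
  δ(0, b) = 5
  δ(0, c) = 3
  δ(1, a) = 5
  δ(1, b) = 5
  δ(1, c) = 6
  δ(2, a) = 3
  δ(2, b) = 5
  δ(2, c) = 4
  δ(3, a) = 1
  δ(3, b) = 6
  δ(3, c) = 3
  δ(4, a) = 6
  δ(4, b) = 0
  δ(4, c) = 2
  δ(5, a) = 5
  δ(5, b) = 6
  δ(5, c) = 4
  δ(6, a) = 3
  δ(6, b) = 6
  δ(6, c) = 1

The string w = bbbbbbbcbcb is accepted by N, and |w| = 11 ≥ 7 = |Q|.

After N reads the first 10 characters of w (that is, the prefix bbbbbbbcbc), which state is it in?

4

Run of N on the first 10 characters of w = b b b b b b b c b c:
  step 0: 0  (start)
  step 1: 5  (read b: 0→5)
  step 2: 6  (read b: 5→6)
  step 3: 6  (read b: 6→6)
  step 4: 6  (read b: 6→6)
  step 5: 6  (read b: 6→6)
  step 6: 6  (read b: 6→6)
  step 7: 6  (read b: 6→6)
  step 8: 1  (read c: 6→1)
  step 9: 5  (read b: 1→5)
  step 10: 4  (read c: 5→4)

After reading 10 characters, N is in state 4.
(This kind of state-tracing is the core of the pumping-lemma construction: with 7 states, pigeonhole forces a repeat within the first 7 steps.)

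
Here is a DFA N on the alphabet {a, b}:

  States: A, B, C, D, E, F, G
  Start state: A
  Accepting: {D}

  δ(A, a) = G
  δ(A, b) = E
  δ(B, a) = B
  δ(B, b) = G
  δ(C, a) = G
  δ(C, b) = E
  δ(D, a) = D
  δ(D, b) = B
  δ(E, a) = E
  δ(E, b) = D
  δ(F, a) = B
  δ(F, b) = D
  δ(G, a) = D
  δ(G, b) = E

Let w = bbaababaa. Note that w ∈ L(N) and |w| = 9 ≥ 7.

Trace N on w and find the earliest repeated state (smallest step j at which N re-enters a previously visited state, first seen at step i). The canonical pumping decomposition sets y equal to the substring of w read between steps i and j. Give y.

Run of N on w = b b a a b a b a a:
  step 0: A  (start)
  step 1: E  (read b: A→E)
  step 2: D  (read b: E→D)
  step 3: D  (read a: D→D)   ← first repeat (D seen earlier)
  step 4: D  (read a: D→D)
  step 5: B  (read b: D→B)
  step 6: B  (read a: B→B)
  step 7: G  (read b: B→G)
  step 8: D  (read a: G→D)
  step 9: D  (read a: D→D)

So i = 2, j = 3, giving x = w[0:2] = bb, y = w[2:3] = a, z = w[3:9] = ababaa.
Check: |xy| = 3 ≤ 7 and |y| = 1 ≥ 1. Reading y takes N from D back to D, so every xyⁱz is accepted.
Pumping length from the standard proof: p = 7 (the number of states). The repeated state found above gives |xy| = j ≤ 7 and |y| = j − i ≥ 1.

a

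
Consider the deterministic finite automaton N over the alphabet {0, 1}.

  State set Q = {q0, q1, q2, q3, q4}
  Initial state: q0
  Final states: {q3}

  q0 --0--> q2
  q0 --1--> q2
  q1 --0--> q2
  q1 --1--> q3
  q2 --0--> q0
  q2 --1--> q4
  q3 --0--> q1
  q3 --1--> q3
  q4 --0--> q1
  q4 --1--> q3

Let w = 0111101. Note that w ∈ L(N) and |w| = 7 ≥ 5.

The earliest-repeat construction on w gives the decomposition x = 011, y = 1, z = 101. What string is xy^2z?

xy^2z = 011·1·1·101 = 01111101.
Reading y = 1 takes N from q3 back to q3, so after x·y·y the machine is still in q3, and z then leads to the accepting state q3. Hence 01111101 ∈ L(N).

01111101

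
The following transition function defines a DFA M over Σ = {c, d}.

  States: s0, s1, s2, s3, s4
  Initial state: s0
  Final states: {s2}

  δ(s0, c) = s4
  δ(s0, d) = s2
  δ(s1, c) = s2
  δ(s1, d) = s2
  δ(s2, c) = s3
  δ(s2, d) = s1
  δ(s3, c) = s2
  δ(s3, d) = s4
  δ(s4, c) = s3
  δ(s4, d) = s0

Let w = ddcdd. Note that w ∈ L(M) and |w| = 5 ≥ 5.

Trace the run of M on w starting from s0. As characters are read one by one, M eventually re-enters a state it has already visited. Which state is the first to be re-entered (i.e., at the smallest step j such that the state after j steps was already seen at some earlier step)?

s2

Run of M on w = d d c d d:
  step 0: s0  (start)
  step 1: s2  (read d: s0→s2)
  step 2: s1  (read d: s2→s1)
  step 3: s2  (read c: s1→s2)   ← first repeat (s2 seen earlier)
  step 4: s1  (read d: s2→s1)
  step 5: s2  (read d: s1→s2)

The earliest repeat is at step j = 3: M is in s2, which it already visited at step i = 1.
Since M has 5 states, any run of length ≥ 5 visits 5+1 states, so by pigeonhole some state repeats within the first 5 steps — that repeat gives the pumpable loop.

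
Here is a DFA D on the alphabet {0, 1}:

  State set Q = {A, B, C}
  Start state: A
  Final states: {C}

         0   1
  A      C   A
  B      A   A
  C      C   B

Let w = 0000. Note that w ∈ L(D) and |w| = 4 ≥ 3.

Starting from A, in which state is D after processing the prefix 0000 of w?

State sequence: A -0-> C -0-> C -0-> C -0-> C

After reading 4 characters, D is in state C.
(This kind of state-tracing is the core of the pumping-lemma construction: with 3 states, pigeonhole forces a repeat within the first 3 steps.)

C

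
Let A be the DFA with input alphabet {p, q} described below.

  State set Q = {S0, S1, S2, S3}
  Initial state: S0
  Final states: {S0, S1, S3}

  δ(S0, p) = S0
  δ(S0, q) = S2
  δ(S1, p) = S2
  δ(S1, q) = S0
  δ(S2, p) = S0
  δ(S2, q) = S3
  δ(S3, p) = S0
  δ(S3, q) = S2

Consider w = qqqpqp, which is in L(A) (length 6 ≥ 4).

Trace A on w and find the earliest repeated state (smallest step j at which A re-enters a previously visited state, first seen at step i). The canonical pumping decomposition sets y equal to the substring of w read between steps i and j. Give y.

qq

State sequence: S0 -q-> S2 -q-> S3 -q-> S2 -p-> S0 -q-> S2 -p-> S0
First repeat at step 3: S2 was already visited.

So i = 1, j = 3, giving x = w[0:1] = q, y = w[1:3] = qq, z = w[3:6] = pqp.
Check: |xy| = 3 ≤ 4 and |y| = 2 ≥ 1. Reading y takes A from S2 back to S2, so every xyⁱz is accepted.
Pumping length from the standard proof: p = 4 (the number of states). The repeated state found above gives |xy| = j ≤ 4 and |y| = j − i ≥ 1.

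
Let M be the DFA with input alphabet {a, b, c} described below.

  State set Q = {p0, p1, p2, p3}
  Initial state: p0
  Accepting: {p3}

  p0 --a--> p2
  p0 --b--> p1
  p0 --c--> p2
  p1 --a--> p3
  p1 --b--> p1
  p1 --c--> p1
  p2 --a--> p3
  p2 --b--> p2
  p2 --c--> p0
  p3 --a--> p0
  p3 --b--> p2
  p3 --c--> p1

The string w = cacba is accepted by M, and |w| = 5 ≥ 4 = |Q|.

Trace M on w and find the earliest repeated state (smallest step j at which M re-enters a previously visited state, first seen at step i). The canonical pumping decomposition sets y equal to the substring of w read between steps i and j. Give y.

Run of M on w = c a c b a:
  step 0: p0  (start)
  step 1: p2  (read c: p0→p2)
  step 2: p3  (read a: p2→p3)
  step 3: p1  (read c: p3→p1)
  step 4: p1  (read b: p1→p1)   ← first repeat (p1 seen earlier)
  step 5: p3  (read a: p1→p3)

So i = 3, j = 4, giving x = w[0:3] = cac, y = w[3:4] = b, z = w[4:5] = a.
Check: |xy| = 4 ≤ 4 and |y| = 1 ≥ 1. Reading y takes M from p1 back to p1, so every xyⁱz is accepted.
With |Q| = 4, pigeonhole forces a state repeat no later than step 4; the substring read between the first and second visits to that state can be pumped.

b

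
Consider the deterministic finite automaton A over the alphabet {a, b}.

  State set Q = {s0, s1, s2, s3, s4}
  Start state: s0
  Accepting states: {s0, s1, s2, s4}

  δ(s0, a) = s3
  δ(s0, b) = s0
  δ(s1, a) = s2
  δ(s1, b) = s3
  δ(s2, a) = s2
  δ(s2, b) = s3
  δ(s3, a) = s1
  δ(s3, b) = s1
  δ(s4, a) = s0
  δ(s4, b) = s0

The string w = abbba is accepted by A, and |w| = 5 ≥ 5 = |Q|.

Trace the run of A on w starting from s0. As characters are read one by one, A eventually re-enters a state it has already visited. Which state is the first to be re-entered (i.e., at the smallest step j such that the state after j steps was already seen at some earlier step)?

s3

Run of A on w = a b b b a:
  step 0: s0  (start)
  step 1: s3  (read a: s0→s3)
  step 2: s1  (read b: s3→s1)
  step 3: s3  (read b: s1→s3)   ← first repeat (s3 seen earlier)
  step 4: s1  (read b: s3→s1)
  step 5: s2  (read a: s1→s2)

The earliest repeat is at step j = 3: A is in s3, which it already visited at step i = 1.
The DFA has 5 states, so the proof of the pumping lemma guarantees a repeated state among the first 5+1 visited; the segment between the two visits is the pumpable y.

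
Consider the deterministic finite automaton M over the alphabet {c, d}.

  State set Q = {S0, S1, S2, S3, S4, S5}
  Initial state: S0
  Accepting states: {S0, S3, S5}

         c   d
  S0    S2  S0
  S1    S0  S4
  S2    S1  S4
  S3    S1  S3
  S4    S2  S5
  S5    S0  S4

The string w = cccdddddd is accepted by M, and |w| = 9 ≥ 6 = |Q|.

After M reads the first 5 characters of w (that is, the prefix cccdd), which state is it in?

Run of M on the first 5 characters of w = c c c d d:
  step 0: S0  (start)
  step 1: S2  (read c: S0→S2)
  step 2: S1  (read c: S2→S1)
  step 3: S0  (read c: S1→S0)
  step 4: S0  (read d: S0→S0)
  step 5: S0  (read d: S0→S0)

After reading 5 characters, M is in state S0.
(This kind of state-tracing is the core of the pumping-lemma construction: with 6 states, pigeonhole forces a repeat within the first 6 steps.)

S0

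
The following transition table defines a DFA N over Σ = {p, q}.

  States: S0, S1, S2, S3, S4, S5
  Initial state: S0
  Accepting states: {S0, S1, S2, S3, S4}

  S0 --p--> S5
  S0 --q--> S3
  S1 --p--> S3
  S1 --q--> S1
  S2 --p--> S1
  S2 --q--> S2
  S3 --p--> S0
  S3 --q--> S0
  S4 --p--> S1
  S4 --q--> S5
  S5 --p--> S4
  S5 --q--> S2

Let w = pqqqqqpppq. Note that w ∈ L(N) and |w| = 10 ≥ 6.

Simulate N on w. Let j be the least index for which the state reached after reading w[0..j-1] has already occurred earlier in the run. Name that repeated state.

S2

State sequence: S0 -p-> S5 -q-> S2 -q-> S2 -q-> S2 -q-> S2 -q-> S2 -p-> S1 -p-> S3 -p-> S0 -q-> S3
First repeat at step 3: S2 was already visited.

The earliest repeat is at step j = 3: N is in S2, which it already visited at step i = 2.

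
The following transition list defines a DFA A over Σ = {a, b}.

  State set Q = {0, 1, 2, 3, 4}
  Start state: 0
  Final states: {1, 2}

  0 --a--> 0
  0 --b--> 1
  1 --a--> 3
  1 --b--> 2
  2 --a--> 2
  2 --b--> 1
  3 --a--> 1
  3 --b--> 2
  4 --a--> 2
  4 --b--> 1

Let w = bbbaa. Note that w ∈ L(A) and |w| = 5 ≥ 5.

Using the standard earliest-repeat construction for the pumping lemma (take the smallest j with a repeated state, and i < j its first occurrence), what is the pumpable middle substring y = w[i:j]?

bb

State sequence: 0 -b-> 1 -b-> 2 -b-> 1 -a-> 3 -a-> 1
First repeat at step 3: 1 was already visited.

So i = 1, j = 3, giving x = w[0:1] = b, y = w[1:3] = bb, z = w[3:5] = aa.
Check: |xy| = 3 ≤ 5 and |y| = 2 ≥ 1. Reading y takes A from 1 back to 1, so every xyⁱz is accepted.
With |Q| = 5, pigeonhole forces a state repeat no later than step 5; the substring read between the first and second visits to that state can be pumped.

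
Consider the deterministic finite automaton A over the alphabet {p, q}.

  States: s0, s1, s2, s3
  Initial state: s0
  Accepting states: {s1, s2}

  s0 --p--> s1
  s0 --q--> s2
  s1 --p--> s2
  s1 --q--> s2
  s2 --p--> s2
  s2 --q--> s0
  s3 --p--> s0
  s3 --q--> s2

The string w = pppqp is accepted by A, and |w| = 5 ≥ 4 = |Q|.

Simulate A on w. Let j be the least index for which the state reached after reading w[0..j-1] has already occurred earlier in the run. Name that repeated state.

State sequence: s0 -p-> s1 -p-> s2 -p-> s2 -q-> s0 -p-> s1
First repeat at step 3: s2 was already visited.

The earliest repeat is at step j = 3: A is in s2, which it already visited at step i = 2.
With |Q| = 4, pigeonhole forces a state repeat no later than step 4; the substring read between the first and second visits to that state can be pumped.

s2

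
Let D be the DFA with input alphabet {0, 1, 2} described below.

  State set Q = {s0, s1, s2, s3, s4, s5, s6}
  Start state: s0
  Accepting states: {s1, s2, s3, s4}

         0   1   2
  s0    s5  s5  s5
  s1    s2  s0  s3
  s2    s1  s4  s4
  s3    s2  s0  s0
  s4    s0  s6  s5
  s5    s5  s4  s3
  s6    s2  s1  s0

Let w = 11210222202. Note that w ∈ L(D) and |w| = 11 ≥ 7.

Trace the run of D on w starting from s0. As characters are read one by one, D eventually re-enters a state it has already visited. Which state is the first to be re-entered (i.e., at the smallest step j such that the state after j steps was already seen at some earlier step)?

State sequence: s0 -1-> s5 -1-> s4 -2-> s5 -1-> s4 -0-> s0 -2-> s5 -2-> s3 -2-> s0 -2-> s5 -0-> s5 -2-> s3
First repeat at step 3: s5 was already visited.

The earliest repeat is at step j = 3: D is in s5, which it already visited at step i = 1.
Since D has 7 states, any run of length ≥ 7 visits 7+1 states, so by pigeonhole some state repeats within the first 7 steps — that repeat gives the pumpable loop.

s5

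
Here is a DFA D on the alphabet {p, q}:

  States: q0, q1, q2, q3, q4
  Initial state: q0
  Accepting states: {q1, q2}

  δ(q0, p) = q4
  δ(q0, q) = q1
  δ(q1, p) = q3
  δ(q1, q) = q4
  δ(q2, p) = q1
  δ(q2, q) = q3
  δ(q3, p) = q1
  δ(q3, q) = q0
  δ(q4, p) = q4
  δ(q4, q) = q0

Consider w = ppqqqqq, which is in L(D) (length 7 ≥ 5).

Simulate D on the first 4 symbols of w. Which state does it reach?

q1

State sequence: q0 -p-> q4 -p-> q4 -q-> q0 -q-> q1

After reading 4 characters, D is in state q1.
(This kind of state-tracing is the core of the pumping-lemma construction: with 5 states, pigeonhole forces a repeat within the first 5 steps.)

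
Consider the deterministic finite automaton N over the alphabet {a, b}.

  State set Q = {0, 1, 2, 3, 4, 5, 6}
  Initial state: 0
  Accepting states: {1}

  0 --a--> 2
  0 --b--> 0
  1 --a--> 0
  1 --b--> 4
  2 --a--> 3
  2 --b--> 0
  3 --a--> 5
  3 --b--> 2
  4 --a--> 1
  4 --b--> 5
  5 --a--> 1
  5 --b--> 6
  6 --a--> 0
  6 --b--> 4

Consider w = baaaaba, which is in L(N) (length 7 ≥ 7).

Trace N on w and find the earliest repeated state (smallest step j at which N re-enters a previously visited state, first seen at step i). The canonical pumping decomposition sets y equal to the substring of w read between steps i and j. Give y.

State sequence: 0 -b-> 0 -a-> 2 -a-> 3 -a-> 5 -a-> 1 -b-> 4 -a-> 1
First repeat at step 1: 0 was already visited.

So i = 0, j = 1, giving x = w[0:0] = ε, y = w[0:1] = b, z = w[1:7] = aaaaba.
Check: |xy| = 1 ≤ 7 and |y| = 1 ≥ 1. Reading y takes N from 0 back to 0, so every xyⁱz is accepted.

b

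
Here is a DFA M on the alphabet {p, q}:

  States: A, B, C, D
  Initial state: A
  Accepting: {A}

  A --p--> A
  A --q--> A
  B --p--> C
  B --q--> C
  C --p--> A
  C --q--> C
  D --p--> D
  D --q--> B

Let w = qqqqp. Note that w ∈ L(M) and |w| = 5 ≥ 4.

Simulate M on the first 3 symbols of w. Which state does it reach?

A

Run of M on the first 3 characters of w = q q q:
  step 0: A  (start)
  step 1: A  (read q: A→A)
  step 2: A  (read q: A→A)
  step 3: A  (read q: A→A)

After reading 3 characters, M is in state A.
(This kind of state-tracing is the core of the pumping-lemma construction: with 4 states, pigeonhole forces a repeat within the first 4 steps.)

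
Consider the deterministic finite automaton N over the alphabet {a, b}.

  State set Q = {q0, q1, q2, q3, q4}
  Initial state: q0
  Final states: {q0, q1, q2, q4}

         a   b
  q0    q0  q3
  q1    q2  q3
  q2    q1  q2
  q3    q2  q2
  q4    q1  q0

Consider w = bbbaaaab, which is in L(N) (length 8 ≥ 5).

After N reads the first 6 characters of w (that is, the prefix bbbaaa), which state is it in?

Run of N on the first 6 characters of w = b b b a a a:
  step 0: q0  (start)
  step 1: q3  (read b: q0→q3)
  step 2: q2  (read b: q3→q2)
  step 3: q2  (read b: q2→q2)
  step 4: q1  (read a: q2→q1)
  step 5: q2  (read a: q1→q2)
  step 6: q1  (read a: q2→q1)

After reading 6 characters, N is in state q1.
(This kind of state-tracing is the core of the pumping-lemma construction: with 5 states, pigeonhole forces a repeat within the first 5 steps.)

q1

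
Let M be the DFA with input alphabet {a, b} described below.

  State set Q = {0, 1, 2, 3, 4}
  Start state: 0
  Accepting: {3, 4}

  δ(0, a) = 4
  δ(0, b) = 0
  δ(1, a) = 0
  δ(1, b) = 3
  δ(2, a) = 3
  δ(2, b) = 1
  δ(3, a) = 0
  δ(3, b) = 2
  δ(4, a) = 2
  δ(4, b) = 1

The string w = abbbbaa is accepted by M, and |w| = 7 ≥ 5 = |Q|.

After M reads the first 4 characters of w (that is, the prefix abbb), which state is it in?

2

State sequence: 0 -a-> 4 -b-> 1 -b-> 3 -b-> 2

After reading 4 characters, M is in state 2.
(This kind of state-tracing is the core of the pumping-lemma construction: with 5 states, pigeonhole forces a repeat within the first 5 steps.)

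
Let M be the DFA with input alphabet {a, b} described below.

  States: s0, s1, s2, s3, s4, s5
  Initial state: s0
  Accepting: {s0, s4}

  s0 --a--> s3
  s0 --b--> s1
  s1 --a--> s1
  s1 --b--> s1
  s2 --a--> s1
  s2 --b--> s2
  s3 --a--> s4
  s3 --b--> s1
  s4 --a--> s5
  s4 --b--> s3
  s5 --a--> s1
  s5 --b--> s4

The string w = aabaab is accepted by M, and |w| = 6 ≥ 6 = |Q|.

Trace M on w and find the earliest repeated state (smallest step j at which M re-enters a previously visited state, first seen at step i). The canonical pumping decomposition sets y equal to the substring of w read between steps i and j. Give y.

State sequence: s0 -a-> s3 -a-> s4 -b-> s3 -a-> s4 -a-> s5 -b-> s4
First repeat at step 3: s3 was already visited.

So i = 1, j = 3, giving x = w[0:1] = a, y = w[1:3] = ab, z = w[3:6] = aab.
Check: |xy| = 3 ≤ 6 and |y| = 2 ≥ 1. Reading y takes M from s3 back to s3, so every xyⁱz is accepted.

ab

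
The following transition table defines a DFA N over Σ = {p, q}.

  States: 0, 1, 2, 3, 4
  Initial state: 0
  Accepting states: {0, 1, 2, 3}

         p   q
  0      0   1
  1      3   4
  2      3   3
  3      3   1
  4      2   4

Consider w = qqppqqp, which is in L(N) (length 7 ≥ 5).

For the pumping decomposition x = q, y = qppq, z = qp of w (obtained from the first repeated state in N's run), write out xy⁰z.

xy⁰z = xz = q·qp = qqp.
Reading y = qppq takes N from 1 back to 1, so after x the machine is still in 1, and z then leads to the accepting state 2. Hence qqp ∈ L(N).

qqp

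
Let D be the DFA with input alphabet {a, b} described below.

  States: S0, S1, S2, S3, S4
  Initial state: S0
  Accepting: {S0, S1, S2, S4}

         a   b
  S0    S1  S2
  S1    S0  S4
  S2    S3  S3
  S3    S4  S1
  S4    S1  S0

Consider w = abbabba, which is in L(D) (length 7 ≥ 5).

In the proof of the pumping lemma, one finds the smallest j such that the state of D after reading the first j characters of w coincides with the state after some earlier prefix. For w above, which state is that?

State sequence: S0 -a-> S1 -b-> S4 -b-> S0 -a-> S1 -b-> S4 -b-> S0 -a-> S1
First repeat at step 3: S0 was already visited.

The earliest repeat is at step j = 3: D is in S0, which it already visited at step i = 0.

S0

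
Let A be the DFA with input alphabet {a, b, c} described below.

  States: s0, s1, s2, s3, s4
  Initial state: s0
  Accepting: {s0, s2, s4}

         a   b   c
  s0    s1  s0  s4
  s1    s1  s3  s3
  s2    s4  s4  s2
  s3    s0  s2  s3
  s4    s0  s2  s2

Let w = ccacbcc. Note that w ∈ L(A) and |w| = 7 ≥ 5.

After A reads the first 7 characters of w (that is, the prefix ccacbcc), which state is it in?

State sequence: s0 -c-> s4 -c-> s2 -a-> s4 -c-> s2 -b-> s4 -c-> s2 -c-> s2

After reading 7 characters, A is in state s2.
(This kind of state-tracing is the core of the pumping-lemma construction: with 5 states, pigeonhole forces a repeat within the first 5 steps.)

s2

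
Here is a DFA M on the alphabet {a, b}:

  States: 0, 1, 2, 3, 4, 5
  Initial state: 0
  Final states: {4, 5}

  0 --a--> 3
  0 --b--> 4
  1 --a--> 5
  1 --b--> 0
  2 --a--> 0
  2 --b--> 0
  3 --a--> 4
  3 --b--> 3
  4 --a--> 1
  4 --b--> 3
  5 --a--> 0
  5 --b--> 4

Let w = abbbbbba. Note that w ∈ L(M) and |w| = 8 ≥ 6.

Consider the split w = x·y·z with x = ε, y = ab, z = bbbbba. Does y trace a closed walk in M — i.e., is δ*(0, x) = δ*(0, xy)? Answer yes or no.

no

State sequence: 0 -a-> 3 -b-> 3

After x (step 0): 0. After xy (step 2): 3.
They differ (0 ≠ 3), so y is not a cycle from the state after x; this split is not the one the pumping-lemma construction produces, and pumping y need not keep the string in L(M).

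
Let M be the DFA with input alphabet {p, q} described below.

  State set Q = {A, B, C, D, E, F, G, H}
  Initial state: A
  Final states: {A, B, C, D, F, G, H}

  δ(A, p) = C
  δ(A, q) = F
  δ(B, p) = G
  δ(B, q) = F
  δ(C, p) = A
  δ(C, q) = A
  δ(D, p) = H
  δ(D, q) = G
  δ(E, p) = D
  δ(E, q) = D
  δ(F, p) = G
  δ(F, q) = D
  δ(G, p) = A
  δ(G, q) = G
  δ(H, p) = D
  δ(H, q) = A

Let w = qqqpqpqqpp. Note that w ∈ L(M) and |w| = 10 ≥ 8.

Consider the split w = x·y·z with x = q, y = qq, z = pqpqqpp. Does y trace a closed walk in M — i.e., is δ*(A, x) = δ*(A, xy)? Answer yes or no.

State sequence: A -q-> F -q-> D -q-> G

After x (step 1): F. After xy (step 3): G.
They differ (F ≠ G), so y is not a cycle from the state after x; this split is not the one the pumping-lemma construction produces, and pumping y need not keep the string in L(M).

no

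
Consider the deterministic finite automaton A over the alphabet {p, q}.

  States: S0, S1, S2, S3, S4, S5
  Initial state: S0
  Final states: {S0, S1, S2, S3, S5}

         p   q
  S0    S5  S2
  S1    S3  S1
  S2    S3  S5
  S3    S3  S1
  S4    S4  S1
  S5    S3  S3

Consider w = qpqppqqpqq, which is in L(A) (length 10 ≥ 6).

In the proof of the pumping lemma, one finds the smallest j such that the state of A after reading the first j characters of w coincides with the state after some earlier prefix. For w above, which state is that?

S3

Run of A on w = q p q p p q q p q q:
  step 0: S0  (start)
  step 1: S2  (read q: S0→S2)
  step 2: S3  (read p: S2→S3)
  step 3: S1  (read q: S3→S1)
  step 4: S3  (read p: S1→S3)   ← first repeat (S3 seen earlier)
  step 5: S3  (read p: S3→S3)
  step 6: S1  (read q: S3→S1)
  step 7: S1  (read q: S1→S1)
  step 8: S3  (read p: S1→S3)
  step 9: S1  (read q: S3→S1)
  step 10: S1  (read q: S1→S1)

The earliest repeat is at step j = 4: A is in S3, which it already visited at step i = 2.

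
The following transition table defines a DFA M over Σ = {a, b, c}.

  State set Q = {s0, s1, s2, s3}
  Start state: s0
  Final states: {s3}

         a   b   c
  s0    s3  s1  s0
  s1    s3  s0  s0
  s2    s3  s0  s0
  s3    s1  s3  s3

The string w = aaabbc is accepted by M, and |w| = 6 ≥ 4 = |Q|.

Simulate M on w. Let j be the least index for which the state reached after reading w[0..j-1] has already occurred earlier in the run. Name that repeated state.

s3

State sequence: s0 -a-> s3 -a-> s1 -a-> s3 -b-> s3 -b-> s3 -c-> s3
First repeat at step 3: s3 was already visited.

The earliest repeat is at step j = 3: M is in s3, which it already visited at step i = 1.
With |Q| = 4, pigeonhole forces a state repeat no later than step 4; the substring read between the first and second visits to that state can be pumped.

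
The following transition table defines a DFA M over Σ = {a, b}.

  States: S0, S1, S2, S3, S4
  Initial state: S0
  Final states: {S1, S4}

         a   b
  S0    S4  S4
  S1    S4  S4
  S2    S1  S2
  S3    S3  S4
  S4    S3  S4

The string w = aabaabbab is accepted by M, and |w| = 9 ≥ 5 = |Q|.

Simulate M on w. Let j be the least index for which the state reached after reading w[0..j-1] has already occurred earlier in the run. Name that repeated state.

S4

Run of M on w = a a b a a b b a b:
  step 0: S0  (start)
  step 1: S4  (read a: S0→S4)
  step 2: S3  (read a: S4→S3)
  step 3: S4  (read b: S3→S4)   ← first repeat (S4 seen earlier)
  step 4: S3  (read a: S4→S3)
  step 5: S3  (read a: S3→S3)
  step 6: S4  (read b: S3→S4)
  step 7: S4  (read b: S4→S4)
  step 8: S3  (read a: S4→S3)
  step 9: S4  (read b: S3→S4)

The earliest repeat is at step j = 3: M is in S4, which it already visited at step i = 1.
The DFA has 5 states, so the proof of the pumping lemma guarantees a repeated state among the first 5+1 visited; the segment between the two visits is the pumpable y.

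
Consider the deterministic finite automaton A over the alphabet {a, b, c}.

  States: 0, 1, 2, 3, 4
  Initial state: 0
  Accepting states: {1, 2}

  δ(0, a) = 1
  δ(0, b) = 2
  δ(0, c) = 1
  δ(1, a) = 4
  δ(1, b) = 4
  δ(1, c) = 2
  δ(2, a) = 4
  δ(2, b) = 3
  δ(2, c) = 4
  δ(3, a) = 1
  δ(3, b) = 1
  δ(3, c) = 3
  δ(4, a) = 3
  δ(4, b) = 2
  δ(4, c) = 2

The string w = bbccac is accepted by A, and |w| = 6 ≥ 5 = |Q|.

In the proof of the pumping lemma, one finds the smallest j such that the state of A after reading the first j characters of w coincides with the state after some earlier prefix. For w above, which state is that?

3

Run of A on w = b b c c a c:
  step 0: 0  (start)
  step 1: 2  (read b: 0→2)
  step 2: 3  (read b: 2→3)
  step 3: 3  (read c: 3→3)   ← first repeat (3 seen earlier)
  step 4: 3  (read c: 3→3)
  step 5: 1  (read a: 3→1)
  step 6: 2  (read c: 1→2)

The earliest repeat is at step j = 3: A is in 3, which it already visited at step i = 2.
With |Q| = 5, pigeonhole forces a state repeat no later than step 5; the substring read between the first and second visits to that state can be pumped.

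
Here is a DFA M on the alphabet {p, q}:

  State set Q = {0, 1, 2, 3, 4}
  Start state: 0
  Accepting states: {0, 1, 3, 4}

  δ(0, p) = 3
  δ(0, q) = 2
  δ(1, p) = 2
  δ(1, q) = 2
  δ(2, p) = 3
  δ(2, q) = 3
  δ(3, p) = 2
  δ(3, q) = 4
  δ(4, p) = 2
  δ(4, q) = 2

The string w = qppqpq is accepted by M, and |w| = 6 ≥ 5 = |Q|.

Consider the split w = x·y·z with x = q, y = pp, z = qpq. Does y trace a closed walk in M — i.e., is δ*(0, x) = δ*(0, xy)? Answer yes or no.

State sequence: 0 -q-> 2 -p-> 3 -p-> 2

After x (step 1): 2. After xy (step 3): 2.
They match, so y = pp drives M around a cycle from 2 back to itself; pumping y any number of times keeps M in 2 before reading z, and xyⁱz ∈ L(M) for every i ≥ 0.

yes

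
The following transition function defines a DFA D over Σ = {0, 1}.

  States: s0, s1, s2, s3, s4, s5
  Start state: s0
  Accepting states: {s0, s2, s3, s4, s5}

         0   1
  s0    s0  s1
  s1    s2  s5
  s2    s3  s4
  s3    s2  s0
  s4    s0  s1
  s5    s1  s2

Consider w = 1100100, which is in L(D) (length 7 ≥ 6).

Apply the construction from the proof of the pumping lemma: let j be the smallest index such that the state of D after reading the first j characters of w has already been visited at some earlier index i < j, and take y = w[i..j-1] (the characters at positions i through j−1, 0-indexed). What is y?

State sequence: s0 -1-> s1 -1-> s5 -0-> s1 -0-> s2 -1-> s4 -0-> s0 -0-> s0
First repeat at step 3: s1 was already visited.

So i = 1, j = 3, giving x = w[0:1] = 1, y = w[1:3] = 10, z = w[3:7] = 0100.
Check: |xy| = 3 ≤ 6 and |y| = 2 ≥ 1. Reading y takes D from s1 back to s1, so every xyⁱz is accepted.
Since D has 6 states, any run of length ≥ 6 visits 6+1 states, so by pigeonhole some state repeats within the first 6 steps — that repeat gives the pumpable loop.

10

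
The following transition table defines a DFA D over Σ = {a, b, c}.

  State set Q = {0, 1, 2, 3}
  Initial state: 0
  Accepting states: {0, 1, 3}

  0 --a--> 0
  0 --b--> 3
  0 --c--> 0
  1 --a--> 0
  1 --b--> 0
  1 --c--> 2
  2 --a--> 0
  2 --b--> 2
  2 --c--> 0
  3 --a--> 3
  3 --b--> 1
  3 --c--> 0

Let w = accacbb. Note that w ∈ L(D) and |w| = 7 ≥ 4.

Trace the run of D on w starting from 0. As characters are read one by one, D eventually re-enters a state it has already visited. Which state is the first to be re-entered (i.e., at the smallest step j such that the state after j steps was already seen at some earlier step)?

State sequence: 0 -a-> 0 -c-> 0 -c-> 0 -a-> 0 -c-> 0 -b-> 3 -b-> 1
First repeat at step 1: 0 was already visited.

The earliest repeat is at step j = 1: D is in 0, which it already visited at step i = 0.

0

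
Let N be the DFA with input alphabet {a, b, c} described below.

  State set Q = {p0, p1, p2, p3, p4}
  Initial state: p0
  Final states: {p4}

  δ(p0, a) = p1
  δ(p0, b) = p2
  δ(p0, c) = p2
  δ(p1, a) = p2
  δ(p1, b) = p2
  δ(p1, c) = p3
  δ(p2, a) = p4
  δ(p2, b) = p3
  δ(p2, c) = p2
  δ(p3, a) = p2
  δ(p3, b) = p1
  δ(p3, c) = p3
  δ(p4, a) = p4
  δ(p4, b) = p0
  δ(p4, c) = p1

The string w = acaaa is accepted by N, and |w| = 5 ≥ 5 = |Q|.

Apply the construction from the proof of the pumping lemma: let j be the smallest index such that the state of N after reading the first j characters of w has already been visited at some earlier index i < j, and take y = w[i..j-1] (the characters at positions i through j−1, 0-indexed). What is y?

a

State sequence: p0 -a-> p1 -c-> p3 -a-> p2 -a-> p4 -a-> p4
First repeat at step 5: p4 was already visited.

So i = 4, j = 5, giving x = w[0:4] = acaa, y = w[4:5] = a, z = w[5:5] = ε.
Check: |xy| = 5 ≤ 5 and |y| = 1 ≥ 1. Reading y takes N from p4 back to p4, so every xyⁱz is accepted.
With |Q| = 5, pigeonhole forces a state repeat no later than step 5; the substring read between the first and second visits to that state can be pumped.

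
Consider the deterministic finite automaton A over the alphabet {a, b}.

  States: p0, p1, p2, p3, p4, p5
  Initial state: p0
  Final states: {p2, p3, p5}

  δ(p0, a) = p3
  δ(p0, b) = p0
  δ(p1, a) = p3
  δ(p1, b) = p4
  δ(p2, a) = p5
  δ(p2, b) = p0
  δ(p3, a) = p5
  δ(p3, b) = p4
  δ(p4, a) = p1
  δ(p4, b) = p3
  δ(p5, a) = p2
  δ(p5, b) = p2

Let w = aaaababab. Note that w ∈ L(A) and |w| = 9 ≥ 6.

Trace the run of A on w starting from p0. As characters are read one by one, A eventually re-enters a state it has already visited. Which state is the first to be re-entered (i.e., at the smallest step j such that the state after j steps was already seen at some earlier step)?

State sequence: p0 -a-> p3 -a-> p5 -a-> p2 -a-> p5 -b-> p2 -a-> p5 -b-> p2 -a-> p5 -b-> p2
First repeat at step 4: p5 was already visited.

The earliest repeat is at step j = 4: A is in p5, which it already visited at step i = 2.
Pumping length from the standard proof: p = 6 (the number of states). The repeated state found above gives |xy| = j ≤ 6 and |y| = j − i ≥ 1.

p5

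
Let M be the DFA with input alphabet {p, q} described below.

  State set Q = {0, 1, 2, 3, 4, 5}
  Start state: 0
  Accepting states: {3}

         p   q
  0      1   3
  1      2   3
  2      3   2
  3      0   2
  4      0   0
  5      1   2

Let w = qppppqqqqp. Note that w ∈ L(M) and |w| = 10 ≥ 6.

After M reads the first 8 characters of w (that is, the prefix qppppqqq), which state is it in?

2

Run of M on the first 8 characters of w = q p p p p q q q:
  step 0: 0  (start)
  step 1: 3  (read q: 0→3)
  step 2: 0  (read p: 3→0)
  step 3: 1  (read p: 0→1)
  step 4: 2  (read p: 1→2)
  step 5: 3  (read p: 2→3)
  step 6: 2  (read q: 3→2)
  step 7: 2  (read q: 2→2)
  step 8: 2  (read q: 2→2)

After reading 8 characters, M is in state 2.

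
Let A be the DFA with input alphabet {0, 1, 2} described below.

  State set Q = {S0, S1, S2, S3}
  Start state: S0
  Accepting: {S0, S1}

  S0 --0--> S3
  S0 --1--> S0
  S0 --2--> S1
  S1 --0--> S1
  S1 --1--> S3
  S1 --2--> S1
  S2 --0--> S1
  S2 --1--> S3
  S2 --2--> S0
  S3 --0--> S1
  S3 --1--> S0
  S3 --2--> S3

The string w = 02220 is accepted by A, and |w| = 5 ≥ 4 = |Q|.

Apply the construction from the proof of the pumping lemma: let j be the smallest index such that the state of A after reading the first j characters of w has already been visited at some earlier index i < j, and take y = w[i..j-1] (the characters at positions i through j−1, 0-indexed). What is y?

State sequence: S0 -0-> S3 -2-> S3 -2-> S3 -2-> S3 -0-> S1
First repeat at step 2: S3 was already visited.

So i = 1, j = 2, giving x = w[0:1] = 0, y = w[1:2] = 2, z = w[2:5] = 220.
Check: |xy| = 2 ≤ 4 and |y| = 1 ≥ 1. Reading y takes A from S3 back to S3, so every xyⁱz is accepted.
Pumping length from the standard proof: p = 4 (the number of states). The repeated state found above gives |xy| = j ≤ 4 and |y| = j − i ≥ 1.

2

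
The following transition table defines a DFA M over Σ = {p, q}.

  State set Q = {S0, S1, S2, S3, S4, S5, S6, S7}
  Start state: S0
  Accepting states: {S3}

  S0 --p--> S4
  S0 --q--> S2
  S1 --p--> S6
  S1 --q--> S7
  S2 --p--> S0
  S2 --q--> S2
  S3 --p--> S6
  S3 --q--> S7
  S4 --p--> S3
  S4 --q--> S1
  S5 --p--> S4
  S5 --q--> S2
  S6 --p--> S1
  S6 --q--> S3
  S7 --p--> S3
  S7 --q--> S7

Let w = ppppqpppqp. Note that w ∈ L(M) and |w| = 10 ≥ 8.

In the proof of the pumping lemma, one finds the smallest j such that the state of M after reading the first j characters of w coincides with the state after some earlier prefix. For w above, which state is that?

S3

State sequence: S0 -p-> S4 -p-> S3 -p-> S6 -p-> S1 -q-> S7 -p-> S3 -p-> S6 -p-> S1 -q-> S7 -p-> S3
First repeat at step 6: S3 was already visited.

The earliest repeat is at step j = 6: M is in S3, which it already visited at step i = 2.
Pumping length from the standard proof: p = 8 (the number of states). The repeated state found above gives |xy| = j ≤ 8 and |y| = j − i ≥ 1.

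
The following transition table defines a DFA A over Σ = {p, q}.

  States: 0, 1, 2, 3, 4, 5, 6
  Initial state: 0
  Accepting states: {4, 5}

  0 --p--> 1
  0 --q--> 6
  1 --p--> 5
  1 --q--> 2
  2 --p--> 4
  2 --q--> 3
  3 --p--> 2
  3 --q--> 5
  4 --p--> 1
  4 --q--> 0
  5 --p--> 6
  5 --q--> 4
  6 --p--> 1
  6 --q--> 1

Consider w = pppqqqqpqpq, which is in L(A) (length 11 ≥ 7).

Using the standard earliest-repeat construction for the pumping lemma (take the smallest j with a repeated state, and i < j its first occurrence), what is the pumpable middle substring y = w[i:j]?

State sequence: 0 -p-> 1 -p-> 5 -p-> 6 -q-> 1 -q-> 2 -q-> 3 -q-> 5 -p-> 6 -q-> 1 -p-> 5 -q-> 4
First repeat at step 4: 1 was already visited.

So i = 1, j = 4, giving x = w[0:1] = p, y = w[1:4] = ppq, z = w[4:11] = qqqpqpq.
Check: |xy| = 4 ≤ 7 and |y| = 3 ≥ 1. Reading y takes A from 1 back to 1, so every xyⁱz is accepted.

ppq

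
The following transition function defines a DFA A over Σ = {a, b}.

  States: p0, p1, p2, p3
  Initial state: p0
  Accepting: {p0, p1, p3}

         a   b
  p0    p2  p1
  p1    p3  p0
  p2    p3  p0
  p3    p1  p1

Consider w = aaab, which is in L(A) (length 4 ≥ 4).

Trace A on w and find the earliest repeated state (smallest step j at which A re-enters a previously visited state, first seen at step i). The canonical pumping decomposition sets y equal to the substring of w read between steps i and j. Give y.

aaab

Run of A on w = a a a b:
  step 0: p0  (start)
  step 1: p2  (read a: p0→p2)
  step 2: p3  (read a: p2→p3)
  step 3: p1  (read a: p3→p1)
  step 4: p0  (read b: p1→p0)   ← first repeat (p0 seen earlier)

So i = 0, j = 4, giving x = w[0:0] = ε, y = w[0:4] = aaab, z = w[4:4] = ε.
Check: |xy| = 4 ≤ 4 and |y| = 4 ≥ 1. Reading y takes A from p0 back to p0, so every xyⁱz is accepted.
The DFA has 4 states, so the proof of the pumping lemma guarantees a repeated state among the first 4+1 visited; the segment between the two visits is the pumpable y.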